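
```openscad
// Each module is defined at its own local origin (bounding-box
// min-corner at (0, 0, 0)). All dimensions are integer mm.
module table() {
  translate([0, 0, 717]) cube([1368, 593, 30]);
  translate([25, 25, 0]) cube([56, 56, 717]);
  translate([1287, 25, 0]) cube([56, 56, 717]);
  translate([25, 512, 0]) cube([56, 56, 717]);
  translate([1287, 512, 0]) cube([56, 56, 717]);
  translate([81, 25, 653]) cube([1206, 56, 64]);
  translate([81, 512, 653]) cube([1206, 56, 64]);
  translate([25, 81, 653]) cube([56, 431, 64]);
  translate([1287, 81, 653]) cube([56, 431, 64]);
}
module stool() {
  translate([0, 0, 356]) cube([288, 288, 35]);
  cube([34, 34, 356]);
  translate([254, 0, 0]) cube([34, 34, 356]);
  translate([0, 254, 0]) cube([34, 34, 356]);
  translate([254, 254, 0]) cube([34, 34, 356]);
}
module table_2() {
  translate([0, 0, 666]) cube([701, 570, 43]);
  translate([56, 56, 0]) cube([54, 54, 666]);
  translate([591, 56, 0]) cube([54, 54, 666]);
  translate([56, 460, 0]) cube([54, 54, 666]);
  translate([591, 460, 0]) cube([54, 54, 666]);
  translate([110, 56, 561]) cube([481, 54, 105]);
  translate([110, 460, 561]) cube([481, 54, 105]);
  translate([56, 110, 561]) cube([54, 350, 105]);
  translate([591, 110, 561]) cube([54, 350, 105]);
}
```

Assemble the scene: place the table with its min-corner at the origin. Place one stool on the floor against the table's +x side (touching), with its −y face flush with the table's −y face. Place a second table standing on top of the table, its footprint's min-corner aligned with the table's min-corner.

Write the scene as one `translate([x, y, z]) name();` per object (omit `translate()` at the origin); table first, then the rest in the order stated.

table();
translate([1368, 0, 0]) stool();
translate([0, 0, 747]) table_2();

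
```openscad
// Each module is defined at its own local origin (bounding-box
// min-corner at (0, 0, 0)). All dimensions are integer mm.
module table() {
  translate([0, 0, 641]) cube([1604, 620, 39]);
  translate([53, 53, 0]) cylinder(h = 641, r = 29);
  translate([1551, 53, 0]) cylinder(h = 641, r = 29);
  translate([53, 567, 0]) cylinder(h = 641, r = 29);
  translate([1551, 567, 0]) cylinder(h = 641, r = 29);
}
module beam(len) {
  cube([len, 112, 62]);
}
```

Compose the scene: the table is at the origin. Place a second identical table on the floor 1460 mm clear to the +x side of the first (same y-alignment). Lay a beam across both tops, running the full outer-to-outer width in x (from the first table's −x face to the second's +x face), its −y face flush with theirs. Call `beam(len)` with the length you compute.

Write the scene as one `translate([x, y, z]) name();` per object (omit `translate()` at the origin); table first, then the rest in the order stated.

table();
translate([3064, 0, 0]) table();
translate([0, 0, 680]) beam(4668);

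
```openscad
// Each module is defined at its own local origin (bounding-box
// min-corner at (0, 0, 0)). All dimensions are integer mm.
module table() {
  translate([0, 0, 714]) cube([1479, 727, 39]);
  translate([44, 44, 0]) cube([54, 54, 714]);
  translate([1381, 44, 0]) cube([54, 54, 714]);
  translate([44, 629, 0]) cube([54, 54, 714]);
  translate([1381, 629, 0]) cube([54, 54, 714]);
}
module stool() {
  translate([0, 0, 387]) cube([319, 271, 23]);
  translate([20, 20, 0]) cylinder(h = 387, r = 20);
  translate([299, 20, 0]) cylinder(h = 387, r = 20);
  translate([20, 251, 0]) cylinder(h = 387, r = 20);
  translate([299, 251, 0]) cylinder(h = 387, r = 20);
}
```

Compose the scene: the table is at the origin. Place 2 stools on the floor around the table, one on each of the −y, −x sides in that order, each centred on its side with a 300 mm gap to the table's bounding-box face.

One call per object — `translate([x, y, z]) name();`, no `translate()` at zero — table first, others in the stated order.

table();
translate([580, -571, 0]) stool();
translate([-619, 228, 0]) stool();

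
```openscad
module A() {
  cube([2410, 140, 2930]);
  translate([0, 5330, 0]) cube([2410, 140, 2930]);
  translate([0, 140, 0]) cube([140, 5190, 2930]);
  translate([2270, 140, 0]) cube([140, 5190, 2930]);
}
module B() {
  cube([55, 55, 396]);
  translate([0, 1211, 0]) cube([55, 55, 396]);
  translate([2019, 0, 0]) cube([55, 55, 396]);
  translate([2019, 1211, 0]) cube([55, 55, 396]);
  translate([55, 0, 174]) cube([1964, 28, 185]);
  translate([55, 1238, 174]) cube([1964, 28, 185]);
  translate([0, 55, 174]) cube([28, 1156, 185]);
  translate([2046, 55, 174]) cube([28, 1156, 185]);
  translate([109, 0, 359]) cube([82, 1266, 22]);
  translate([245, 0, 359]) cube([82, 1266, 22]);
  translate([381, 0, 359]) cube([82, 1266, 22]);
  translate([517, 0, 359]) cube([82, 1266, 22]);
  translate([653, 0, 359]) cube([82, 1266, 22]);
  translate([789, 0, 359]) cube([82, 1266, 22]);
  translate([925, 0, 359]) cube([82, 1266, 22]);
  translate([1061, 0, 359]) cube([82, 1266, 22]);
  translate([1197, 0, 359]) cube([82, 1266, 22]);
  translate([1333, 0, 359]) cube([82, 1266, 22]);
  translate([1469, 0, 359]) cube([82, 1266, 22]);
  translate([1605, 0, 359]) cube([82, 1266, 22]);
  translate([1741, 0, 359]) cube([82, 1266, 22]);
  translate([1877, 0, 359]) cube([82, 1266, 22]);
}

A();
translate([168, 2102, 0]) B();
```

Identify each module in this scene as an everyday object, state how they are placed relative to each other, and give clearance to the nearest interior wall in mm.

Clearances: x = 28, y = 1962; minimum 28 mm.

A is a house frame. B is a bed frame. The bed frame sits inside the house frame, centred. The clearance to the nearest interior wall is 28 mm.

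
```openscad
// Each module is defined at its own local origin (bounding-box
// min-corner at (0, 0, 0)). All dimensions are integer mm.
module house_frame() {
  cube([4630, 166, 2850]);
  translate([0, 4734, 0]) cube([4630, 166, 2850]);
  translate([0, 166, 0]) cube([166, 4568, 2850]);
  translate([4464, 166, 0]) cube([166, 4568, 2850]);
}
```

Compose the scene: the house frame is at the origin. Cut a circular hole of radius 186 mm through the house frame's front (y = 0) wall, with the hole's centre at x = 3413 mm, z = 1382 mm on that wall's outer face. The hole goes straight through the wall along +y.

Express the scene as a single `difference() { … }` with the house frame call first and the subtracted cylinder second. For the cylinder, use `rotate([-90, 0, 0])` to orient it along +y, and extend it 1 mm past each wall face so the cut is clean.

difference() {
  house_frame();
  translate([3413, -1, 1382]) rotate([-90, 0, 0]) cylinder(h = 168, r = 186);
}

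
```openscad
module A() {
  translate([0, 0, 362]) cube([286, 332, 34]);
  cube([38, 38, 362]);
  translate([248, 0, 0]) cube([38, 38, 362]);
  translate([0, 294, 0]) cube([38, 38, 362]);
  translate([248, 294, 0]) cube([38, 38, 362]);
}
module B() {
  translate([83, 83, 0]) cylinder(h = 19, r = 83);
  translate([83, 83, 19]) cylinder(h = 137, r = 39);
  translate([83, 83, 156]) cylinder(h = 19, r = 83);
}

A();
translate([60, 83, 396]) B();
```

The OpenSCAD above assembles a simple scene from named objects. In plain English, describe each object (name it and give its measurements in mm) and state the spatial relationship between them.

A is a simple wooden stool: a rectangular seat 286 mm (x) by 332 mm (y), 34 mm thick, top face at z = 396 mm, on four square legs, each 38×38 mm in cross-section. The legs rest on z = 0, each flush with a corner of the seat.

B is a spool: two coaxial disc flanges of radius 83 mm and thickness 19 mm, joined by a core cylinder of radius 39 mm and height 137 mm. The lower flange rests on z = 0 and the three cylinders share a vertical axis.

The spool is on top of the stool, centred.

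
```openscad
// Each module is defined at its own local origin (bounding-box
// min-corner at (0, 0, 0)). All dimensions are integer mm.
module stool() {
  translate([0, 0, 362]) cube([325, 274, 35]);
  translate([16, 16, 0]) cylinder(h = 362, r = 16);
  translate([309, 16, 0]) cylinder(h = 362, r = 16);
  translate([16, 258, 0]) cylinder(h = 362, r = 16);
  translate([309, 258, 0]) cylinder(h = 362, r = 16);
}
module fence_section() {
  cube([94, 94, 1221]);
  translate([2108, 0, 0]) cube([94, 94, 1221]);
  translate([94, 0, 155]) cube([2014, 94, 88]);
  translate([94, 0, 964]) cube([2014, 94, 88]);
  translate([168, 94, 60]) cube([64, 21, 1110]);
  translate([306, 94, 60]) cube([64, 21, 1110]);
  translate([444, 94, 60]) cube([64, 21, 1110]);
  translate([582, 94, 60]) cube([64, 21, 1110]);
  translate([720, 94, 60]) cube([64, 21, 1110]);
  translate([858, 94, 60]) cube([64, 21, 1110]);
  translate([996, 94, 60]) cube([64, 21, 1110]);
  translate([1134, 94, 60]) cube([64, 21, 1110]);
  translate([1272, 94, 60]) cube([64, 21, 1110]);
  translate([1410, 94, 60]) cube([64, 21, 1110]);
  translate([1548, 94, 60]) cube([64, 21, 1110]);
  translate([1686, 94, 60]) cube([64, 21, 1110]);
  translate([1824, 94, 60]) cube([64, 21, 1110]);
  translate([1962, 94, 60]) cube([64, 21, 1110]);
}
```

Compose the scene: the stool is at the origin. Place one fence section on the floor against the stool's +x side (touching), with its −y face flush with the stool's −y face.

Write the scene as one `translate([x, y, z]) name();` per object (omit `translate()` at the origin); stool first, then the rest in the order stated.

stool();
translate([325, 0, 0]) fence_section();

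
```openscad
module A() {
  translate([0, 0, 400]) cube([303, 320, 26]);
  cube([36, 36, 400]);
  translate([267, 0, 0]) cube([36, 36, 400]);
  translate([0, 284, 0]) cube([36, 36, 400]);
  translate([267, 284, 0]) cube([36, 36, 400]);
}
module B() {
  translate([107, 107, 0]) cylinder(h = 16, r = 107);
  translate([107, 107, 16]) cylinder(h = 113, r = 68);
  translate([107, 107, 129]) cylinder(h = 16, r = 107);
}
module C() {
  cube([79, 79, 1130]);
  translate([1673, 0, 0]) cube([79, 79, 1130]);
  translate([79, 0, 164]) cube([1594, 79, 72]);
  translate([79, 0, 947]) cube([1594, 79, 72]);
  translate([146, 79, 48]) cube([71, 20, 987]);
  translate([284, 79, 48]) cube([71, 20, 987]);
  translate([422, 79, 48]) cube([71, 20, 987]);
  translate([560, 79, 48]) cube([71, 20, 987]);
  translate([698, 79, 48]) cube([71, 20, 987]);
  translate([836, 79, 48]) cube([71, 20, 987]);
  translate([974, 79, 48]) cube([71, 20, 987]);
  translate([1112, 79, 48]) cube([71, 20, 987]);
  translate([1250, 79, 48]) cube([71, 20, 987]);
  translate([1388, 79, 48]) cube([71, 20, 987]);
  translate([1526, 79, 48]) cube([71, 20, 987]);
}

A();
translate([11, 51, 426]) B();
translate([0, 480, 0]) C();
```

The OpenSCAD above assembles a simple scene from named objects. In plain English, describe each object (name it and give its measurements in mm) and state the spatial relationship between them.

A is a simple wooden stool: a rectangular seat 303 mm (x) by 320 mm (y), 26 mm thick, top face at z = 426 mm, on four square legs, each 36×36 mm in cross-section. The legs rest on z = 0, each flush with a corner of the seat.

B is a spool: two coaxial disc flanges of radius 107 mm and thickness 16 mm, joined by a core cylinder of radius 68 mm and height 113 mm. The lower flange rests on z = 0 and the three cylinders share a vertical axis.

C is a fence section. Two 79×79 mm posts, 1130 mm tall, stand on the floor with a clear span of 1594 mm between their inner faces. Two horizontal rails of 79×72 mm section span the gap between the posts with their undersides at z = 164 mm and z = 947 mm, flush with the posts' −y face. 11 pickets, each 71 mm wide, 20 mm thick and 987 mm tall, are fixed to the +y face of the rails with their bottoms at z = 48 mm, evenly spaced across the span with equal gaps (rounded down to the nearest mm) at the −x end and between each pair — any rounding remainder accumulates at the +x end.

The spool is on top of the stool. The fence section is on the floor beside the stool on its +y side.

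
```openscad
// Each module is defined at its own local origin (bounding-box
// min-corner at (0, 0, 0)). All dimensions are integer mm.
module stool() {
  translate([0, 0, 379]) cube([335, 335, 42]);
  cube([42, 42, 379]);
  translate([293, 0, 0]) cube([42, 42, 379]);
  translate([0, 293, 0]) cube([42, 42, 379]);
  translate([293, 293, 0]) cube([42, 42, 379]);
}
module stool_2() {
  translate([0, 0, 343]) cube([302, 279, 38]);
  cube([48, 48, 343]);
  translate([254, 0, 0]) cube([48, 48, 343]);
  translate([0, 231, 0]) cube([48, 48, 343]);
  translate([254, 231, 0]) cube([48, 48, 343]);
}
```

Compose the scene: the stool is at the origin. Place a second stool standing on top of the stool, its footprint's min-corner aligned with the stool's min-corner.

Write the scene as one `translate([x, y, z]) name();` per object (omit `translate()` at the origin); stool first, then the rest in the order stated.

stool();
translate([0, 0, 421]) stool_2();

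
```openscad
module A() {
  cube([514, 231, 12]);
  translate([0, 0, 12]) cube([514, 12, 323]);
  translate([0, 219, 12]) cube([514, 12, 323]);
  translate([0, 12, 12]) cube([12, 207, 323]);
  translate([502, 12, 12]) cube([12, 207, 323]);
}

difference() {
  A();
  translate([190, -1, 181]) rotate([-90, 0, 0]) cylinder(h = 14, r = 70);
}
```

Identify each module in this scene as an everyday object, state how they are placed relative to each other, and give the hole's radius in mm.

A is an open box. The open box has a circular hole through its front wall. The hole's radius is 70 mm.

The subtracted cylinder has r = 70 mm.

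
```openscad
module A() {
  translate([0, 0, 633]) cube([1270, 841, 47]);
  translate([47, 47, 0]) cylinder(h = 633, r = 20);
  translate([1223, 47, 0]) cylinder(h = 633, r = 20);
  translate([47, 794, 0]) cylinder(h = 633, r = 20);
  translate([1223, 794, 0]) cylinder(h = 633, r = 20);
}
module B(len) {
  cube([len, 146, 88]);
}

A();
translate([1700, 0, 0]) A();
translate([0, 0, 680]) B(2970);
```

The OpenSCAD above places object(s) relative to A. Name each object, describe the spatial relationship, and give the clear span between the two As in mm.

Second table starts at x = 1700; first ends at x = 1270; clear span = 1700 − 1270 = 430 mm.

A is a table. B is a beam. A beam spans the tops of two tables. The clear span between the two tables is 430 mm.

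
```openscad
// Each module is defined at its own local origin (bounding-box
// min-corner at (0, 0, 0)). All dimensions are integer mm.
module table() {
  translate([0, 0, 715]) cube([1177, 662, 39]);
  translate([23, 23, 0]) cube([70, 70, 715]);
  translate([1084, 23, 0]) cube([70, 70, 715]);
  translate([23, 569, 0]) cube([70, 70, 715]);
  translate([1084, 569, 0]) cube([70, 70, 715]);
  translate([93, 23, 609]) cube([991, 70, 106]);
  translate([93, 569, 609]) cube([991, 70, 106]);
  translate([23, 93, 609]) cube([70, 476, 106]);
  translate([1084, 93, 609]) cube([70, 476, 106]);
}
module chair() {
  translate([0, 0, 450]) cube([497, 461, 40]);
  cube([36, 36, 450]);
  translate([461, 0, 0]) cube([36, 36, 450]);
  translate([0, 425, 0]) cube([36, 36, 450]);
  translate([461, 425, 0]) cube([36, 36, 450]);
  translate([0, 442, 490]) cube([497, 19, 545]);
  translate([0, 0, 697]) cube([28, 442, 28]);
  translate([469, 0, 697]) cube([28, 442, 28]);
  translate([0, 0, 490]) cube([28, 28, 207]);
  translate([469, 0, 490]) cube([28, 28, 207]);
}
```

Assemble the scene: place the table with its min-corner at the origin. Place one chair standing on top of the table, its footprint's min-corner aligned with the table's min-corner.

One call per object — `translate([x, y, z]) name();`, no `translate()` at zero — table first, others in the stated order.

table();
translate([0, 0, 754]) chair();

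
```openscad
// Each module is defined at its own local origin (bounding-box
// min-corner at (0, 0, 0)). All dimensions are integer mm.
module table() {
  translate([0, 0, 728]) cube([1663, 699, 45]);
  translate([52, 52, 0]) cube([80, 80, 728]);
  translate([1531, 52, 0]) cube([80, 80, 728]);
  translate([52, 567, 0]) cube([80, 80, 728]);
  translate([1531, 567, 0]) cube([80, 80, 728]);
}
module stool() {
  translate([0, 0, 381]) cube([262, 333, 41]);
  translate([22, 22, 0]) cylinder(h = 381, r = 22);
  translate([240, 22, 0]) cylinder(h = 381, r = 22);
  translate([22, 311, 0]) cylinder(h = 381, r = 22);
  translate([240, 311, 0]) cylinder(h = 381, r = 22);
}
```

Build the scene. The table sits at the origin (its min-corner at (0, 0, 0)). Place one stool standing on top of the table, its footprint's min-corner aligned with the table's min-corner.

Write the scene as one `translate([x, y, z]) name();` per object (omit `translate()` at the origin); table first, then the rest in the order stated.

table();
translate([0, 0, 773]) stool();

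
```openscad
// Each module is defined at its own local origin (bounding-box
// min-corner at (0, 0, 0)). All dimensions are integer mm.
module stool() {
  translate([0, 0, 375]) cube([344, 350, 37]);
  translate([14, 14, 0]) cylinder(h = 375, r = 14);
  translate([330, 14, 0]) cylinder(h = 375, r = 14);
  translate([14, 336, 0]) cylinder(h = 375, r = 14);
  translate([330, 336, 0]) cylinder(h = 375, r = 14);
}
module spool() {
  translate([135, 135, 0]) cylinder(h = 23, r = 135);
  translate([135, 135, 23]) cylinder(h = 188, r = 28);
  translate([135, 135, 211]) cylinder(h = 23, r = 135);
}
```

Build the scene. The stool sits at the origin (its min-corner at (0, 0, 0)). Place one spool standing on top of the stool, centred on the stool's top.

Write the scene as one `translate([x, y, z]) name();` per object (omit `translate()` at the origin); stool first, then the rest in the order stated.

stool();
translate([37, 40, 412]) spool();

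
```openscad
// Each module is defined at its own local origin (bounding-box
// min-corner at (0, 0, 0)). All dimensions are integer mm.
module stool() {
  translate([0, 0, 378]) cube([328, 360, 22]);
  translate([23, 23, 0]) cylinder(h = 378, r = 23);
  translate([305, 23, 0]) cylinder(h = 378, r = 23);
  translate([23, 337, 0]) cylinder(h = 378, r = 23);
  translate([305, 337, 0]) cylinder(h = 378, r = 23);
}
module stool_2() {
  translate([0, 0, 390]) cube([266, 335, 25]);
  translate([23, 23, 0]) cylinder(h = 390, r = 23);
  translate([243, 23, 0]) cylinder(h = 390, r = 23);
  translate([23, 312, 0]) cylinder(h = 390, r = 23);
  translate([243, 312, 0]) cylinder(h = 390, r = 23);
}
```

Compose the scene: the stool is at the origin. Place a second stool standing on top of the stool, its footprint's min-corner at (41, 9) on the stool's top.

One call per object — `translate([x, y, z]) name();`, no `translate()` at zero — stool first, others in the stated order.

stool();
translate([41, 9, 400]) stool_2();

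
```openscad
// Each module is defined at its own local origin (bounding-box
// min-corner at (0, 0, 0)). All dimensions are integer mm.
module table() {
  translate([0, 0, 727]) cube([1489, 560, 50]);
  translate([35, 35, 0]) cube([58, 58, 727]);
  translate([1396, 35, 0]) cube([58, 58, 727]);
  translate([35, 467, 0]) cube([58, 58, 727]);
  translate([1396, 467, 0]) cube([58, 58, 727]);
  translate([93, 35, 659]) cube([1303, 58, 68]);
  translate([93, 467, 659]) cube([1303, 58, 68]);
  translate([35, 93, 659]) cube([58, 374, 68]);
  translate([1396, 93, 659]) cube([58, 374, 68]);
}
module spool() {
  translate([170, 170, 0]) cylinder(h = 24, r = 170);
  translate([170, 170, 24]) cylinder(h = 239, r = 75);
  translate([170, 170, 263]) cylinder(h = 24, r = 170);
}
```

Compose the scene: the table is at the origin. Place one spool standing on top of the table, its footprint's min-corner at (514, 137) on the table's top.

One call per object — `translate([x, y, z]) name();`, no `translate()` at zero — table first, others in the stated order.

table();
translate([514, 137, 777]) spool();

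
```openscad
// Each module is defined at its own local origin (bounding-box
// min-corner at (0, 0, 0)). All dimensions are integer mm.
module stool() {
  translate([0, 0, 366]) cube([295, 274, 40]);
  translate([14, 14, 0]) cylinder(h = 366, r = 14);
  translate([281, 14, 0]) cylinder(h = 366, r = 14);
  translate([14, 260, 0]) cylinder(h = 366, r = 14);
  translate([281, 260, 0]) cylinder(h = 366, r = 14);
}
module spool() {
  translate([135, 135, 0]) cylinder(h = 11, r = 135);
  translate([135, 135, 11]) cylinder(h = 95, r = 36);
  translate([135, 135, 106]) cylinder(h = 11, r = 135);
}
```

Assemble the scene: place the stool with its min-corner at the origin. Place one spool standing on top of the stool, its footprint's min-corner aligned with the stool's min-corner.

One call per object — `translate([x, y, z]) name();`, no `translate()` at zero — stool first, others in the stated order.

stool();
translate([0, 0, 406]) spool();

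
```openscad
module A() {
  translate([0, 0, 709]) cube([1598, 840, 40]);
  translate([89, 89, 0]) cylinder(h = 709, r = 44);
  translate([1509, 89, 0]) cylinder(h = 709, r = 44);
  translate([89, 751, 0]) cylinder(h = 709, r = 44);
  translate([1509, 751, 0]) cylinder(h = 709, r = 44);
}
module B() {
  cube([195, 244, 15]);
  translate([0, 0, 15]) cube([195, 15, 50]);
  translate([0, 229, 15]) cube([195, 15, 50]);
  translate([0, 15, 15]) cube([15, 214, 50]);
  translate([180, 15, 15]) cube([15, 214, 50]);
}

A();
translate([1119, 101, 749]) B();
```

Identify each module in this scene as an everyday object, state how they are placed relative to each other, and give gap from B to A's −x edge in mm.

A is a table. B is an open box. The open box is on top of the table. The gap from the open box to the table's −x edge is 1119 mm.

The open box's min-x is at 1119; the table's min-x is 0; gap = 1119 mm.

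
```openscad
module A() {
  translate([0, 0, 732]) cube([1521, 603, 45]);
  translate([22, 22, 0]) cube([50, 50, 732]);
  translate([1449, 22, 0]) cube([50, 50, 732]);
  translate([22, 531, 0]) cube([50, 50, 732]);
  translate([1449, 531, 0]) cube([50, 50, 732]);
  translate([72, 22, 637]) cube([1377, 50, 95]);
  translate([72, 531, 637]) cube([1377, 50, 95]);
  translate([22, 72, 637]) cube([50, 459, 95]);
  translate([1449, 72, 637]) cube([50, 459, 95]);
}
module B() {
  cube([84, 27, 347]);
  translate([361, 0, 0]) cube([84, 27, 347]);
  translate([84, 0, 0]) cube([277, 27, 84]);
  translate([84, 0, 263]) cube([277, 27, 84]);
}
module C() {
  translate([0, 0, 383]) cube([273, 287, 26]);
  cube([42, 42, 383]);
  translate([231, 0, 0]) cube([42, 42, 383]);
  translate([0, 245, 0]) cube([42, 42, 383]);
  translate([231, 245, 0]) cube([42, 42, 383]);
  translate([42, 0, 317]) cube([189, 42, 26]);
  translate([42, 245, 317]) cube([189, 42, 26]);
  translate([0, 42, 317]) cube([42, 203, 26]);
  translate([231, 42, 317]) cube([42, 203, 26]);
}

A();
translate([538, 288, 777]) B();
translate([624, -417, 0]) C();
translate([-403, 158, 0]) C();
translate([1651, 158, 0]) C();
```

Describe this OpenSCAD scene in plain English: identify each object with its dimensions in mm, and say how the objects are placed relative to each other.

A is a rectangular dining table. The top is 1521×603×45 mm with its upper surface at z = 777 mm. It stands on four 50×50 mm square legs, each inset 22 mm from the nearest pair of top edges, running from the floor to the underside of the top. Four apron rails, 50 mm thick and 95 mm tall, run between adjacent legs with their top edges flush with the underside of the top and their outer faces flush with the legs' outer faces.

B is a picture frame with a 277×179 mm rectangular opening (x by z) and a uniform 84 mm border on every side. Frame depth is 27 mm along y. It is built from two vertical stiles running the full outside height and two horizontal rails spanning the gap between the stiles.

C is a four-legged stool. The seat is 273×287 mm, 26 mm thick, top at z = 409 mm. It stands on four square legs, each 42×42 mm in cross-section, from z = 0 to the seat underside, each flush with a corner of the seat. Four stretchers, 42 mm wide and 26 mm tall, connect adjacent legs with their undersides at z = 317 mm, each running between the inner faces of the legs it joins and aligned with the legs' outer faces on the other axis.

The picture frame is on top of the table, centred. Three stools sit around the table at the −y, −x, +x sides.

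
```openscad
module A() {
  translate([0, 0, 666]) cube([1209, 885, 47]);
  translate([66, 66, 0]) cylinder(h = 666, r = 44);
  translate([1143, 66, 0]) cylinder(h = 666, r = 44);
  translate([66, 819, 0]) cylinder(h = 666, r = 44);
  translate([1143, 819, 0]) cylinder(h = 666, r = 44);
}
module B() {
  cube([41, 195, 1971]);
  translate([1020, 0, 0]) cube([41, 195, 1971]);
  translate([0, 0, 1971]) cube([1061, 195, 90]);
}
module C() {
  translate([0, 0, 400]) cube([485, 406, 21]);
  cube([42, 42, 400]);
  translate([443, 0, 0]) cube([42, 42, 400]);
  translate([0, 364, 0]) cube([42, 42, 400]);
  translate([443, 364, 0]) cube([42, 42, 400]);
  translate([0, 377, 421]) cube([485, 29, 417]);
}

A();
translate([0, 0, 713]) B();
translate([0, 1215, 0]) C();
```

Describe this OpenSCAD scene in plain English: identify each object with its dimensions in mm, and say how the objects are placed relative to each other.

A is a table: top 1209 mm (x) × 885 mm (y), 47 mm thick, upper face at z = 713 mm, on four round legs of 88 mm diameter, each leg's bounding box inset 22 mm from the nearest pair of top edges, running from z = 0 to the bottom of the top.

B is a rectangular door frame: two vertical jambs of 41×195 mm section, 1971 mm tall, with a clear opening 979 mm wide between their inner faces. A header 90 mm tall and 195 mm deep lies on top of the jambs and spans the full outside width.

C is a chair. The seat is a 485×406×21 mm slab with its top at z = 421 mm, on four 42×42 mm corner legs (flush with the seat edges, standing on z = 0). A flat backrest 29 mm thick, 417 mm tall, spans the full seat width and rises from the seat top along its +y edge, rear face flush with the rear of the seat.

The door frame is on top of the table. The chair is on the floor beside the table on its +y side.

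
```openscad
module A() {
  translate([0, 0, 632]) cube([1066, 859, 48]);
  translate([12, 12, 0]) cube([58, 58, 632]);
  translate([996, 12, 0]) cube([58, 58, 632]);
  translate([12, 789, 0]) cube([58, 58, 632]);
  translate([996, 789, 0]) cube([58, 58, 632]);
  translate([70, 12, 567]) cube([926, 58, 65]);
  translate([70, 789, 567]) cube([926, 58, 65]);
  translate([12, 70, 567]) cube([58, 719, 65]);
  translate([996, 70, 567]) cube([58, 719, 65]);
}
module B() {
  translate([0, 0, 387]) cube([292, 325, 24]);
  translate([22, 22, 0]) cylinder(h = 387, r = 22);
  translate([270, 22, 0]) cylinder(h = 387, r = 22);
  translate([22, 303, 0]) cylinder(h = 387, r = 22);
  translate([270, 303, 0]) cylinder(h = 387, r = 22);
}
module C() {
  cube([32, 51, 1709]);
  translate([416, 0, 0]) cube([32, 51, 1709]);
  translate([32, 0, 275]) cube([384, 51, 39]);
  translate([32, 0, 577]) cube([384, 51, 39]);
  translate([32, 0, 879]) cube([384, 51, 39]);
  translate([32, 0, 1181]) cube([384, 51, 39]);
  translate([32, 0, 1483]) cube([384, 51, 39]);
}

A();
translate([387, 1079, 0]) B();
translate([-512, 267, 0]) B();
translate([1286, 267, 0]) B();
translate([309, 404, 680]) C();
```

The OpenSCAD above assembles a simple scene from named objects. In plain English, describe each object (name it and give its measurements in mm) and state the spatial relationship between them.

A is a rectangular dining table. The top is 1066×859×48 mm with its upper surface at z = 680 mm. It stands on four 58×58 mm square legs, each inset 12 mm from the nearest pair of top edges, running from the floor to the underside of the top. Four apron rails, 58 mm thick and 65 mm tall, run between adjacent legs with their top edges flush with the underside of the top and their outer faces flush with the legs' outer faces.

B is a four-legged stool. The seat is 292×325 mm, 24 mm thick, top at z = 411 mm. It stands on four round legs, each 44 mm in diameter, from z = 0 to the seat underside, each leg's axis is inset half a diameter from the nearest pair of seat edges (so the leg's bounding box is flush with the corner).

C is a straight ladder. Two 32×51 mm vertical rails, 1709 mm tall, stand 448 mm apart (outside-to-outside) with their front faces coplanar on the −y side. 5 rungs, each 51 mm deep and 39 mm tall, span between the inner faces of the rails, front faces flush with the rails. The lowest rung's underside is at z = 275 mm and rungs are spaced 302 mm apart (underside to underside).

Three stools sit around the table at the +y, −x, +x sides. The ladder is on top of the table, centred.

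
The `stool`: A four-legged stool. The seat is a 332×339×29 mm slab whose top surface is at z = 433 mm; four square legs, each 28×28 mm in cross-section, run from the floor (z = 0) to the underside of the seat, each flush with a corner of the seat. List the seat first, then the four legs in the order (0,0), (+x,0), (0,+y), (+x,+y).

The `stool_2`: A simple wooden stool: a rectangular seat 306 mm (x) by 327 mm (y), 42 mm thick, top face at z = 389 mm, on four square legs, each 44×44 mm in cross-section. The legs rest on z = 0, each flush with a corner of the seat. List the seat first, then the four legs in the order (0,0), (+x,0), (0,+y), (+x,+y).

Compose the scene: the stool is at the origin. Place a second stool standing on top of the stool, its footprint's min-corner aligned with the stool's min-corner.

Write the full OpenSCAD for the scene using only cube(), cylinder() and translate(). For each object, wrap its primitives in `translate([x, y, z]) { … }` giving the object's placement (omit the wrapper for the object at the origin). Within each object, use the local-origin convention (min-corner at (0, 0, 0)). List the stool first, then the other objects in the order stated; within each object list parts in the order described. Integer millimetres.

translate([0, 0, 404]) cube([332, 339, 29]);
cube([28, 28, 404]);
translate([304, 0, 0]) cube([28, 28, 404]);
translate([0, 311, 0]) cube([28, 28, 404]);
translate([304, 311, 0]) cube([28, 28, 404]);
translate([0, 0, 433]) {
  translate([0, 0, 347]) cube([306, 327, 42]);
  cube([44, 44, 347]);
  translate([262, 0, 0]) cube([44, 44, 347]);
  translate([0, 283, 0]) cube([44, 44, 347]);
  translate([262, 283, 0]) cube([44, 44, 347]);
}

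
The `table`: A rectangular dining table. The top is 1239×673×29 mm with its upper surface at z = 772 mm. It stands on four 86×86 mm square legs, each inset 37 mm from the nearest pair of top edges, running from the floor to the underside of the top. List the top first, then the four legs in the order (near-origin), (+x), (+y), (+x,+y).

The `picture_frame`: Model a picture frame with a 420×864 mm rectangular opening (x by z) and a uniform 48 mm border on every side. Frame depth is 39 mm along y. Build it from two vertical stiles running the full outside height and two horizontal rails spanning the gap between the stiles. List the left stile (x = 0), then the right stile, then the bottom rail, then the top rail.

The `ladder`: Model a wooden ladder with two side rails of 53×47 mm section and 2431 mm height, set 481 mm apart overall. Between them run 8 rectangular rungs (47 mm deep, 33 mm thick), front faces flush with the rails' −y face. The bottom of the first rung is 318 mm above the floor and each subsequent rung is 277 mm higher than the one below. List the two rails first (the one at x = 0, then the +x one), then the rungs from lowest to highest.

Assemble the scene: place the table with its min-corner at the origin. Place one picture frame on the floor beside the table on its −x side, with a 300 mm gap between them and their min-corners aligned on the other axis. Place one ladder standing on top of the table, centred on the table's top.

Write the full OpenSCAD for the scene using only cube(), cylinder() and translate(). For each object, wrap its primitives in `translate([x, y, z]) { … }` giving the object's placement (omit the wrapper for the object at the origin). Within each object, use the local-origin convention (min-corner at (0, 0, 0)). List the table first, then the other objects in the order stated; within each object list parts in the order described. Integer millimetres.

translate([0, 0, 743]) cube([1239, 673, 29]);
translate([37, 37, 0]) cube([86, 86, 743]);
translate([1116, 37, 0]) cube([86, 86, 743]);
translate([37, 550, 0]) cube([86, 86, 743]);
translate([1116, 550, 0]) cube([86, 86, 743]);
translate([-816, 0, 0]) {
  cube([48, 39, 960]);
  translate([468, 0, 0]) cube([48, 39, 960]);
  translate([48, 0, 0]) cube([420, 39, 48]);
  translate([48, 0, 912]) cube([420, 39, 48]);
}
translate([379, 313, 772]) {
  cube([53, 47, 2431]);
  translate([428, 0, 0]) cube([53, 47, 2431]);
  translate([53, 0, 318]) cube([375, 47, 33]);
  translate([53, 0, 595]) cube([375, 47, 33]);
  translate([53, 0, 872]) cube([375, 47, 33]);
  translate([53, 0, 1149]) cube([375, 47, 33]);
  translate([53, 0, 1426]) cube([375, 47, 33]);
  translate([53, 0, 1703]) cube([375, 47, 33]);
  translate([53, 0, 1980]) cube([375, 47, 33]);
  translate([53, 0, 2257]) cube([375, 47, 33]);
}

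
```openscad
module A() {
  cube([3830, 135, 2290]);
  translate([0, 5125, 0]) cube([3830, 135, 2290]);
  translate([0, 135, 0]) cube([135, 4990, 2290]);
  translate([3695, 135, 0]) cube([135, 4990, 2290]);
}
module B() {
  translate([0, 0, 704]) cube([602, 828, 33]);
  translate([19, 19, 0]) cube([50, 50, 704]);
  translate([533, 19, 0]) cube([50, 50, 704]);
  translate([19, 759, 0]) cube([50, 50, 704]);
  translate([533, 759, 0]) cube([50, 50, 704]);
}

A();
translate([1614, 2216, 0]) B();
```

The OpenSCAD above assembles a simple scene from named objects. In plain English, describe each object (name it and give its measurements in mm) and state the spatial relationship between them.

A is a box-shaped house frame (walls only): outside footprint 3830×5260 mm, wall height 2290 mm, wall thickness 135 mm. The two y-facing walls run the full x-width; the two x-facing walls fit between the inner faces of the y-facing walls.

B is a table with a 602×828 mm rectangular top, 33 mm thick, top surface at z = 737 mm, supported by four 50×50 mm square legs, each inset 19 mm from the nearest pair of top edges, running from the floor.

The table sits inside the house frame, centred.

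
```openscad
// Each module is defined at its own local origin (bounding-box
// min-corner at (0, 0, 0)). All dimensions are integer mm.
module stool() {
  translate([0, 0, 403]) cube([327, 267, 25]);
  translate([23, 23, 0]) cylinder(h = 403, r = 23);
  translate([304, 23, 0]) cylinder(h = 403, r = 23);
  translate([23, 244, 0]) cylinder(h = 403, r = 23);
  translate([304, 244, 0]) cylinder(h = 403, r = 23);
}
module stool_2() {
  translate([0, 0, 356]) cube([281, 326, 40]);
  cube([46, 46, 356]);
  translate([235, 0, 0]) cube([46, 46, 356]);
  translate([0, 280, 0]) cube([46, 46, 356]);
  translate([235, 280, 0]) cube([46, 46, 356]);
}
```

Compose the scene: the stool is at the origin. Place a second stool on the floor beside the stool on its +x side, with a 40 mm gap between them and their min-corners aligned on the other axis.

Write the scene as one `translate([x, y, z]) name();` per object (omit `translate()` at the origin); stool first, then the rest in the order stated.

stool();
translate([367, 0, 0]) stool_2();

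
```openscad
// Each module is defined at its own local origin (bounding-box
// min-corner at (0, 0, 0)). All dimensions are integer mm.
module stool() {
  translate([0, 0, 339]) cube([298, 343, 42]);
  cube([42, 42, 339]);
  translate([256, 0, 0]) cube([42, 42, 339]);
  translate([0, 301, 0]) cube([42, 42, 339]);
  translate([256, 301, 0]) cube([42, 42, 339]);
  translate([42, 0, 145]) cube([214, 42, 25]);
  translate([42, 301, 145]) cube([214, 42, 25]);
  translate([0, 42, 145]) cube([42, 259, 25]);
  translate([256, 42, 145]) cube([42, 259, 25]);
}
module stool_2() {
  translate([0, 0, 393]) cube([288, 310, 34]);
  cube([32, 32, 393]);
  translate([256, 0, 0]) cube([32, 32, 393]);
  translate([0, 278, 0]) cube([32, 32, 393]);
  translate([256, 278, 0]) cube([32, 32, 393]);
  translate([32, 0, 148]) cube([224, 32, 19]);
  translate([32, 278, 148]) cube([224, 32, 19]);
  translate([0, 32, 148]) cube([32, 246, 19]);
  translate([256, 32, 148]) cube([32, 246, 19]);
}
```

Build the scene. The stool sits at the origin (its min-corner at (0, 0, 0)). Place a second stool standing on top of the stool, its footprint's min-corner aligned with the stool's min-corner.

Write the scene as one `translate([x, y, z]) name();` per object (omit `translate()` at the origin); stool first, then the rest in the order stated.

stool();
translate([0, 0, 381]) stool_2();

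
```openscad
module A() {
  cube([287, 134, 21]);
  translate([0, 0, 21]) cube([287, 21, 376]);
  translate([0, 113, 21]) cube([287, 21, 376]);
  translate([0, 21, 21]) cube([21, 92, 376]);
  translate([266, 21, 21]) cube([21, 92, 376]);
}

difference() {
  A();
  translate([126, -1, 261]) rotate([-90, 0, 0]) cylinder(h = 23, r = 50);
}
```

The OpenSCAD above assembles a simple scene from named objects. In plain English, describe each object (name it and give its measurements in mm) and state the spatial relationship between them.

A is an open-topped rectangular box: outside dimensions 287×134×397 mm, with a uniform wall and base thickness of 21 mm. The base is a full 287×134 slab on the floor; four walls sit on top of the base. The front and back walls (the −y and +y sides) span the full width; the two side walls fit between them.

The open box has a circular hole of radius 50 mm through its front wall, centred at (x = 126, z = 261).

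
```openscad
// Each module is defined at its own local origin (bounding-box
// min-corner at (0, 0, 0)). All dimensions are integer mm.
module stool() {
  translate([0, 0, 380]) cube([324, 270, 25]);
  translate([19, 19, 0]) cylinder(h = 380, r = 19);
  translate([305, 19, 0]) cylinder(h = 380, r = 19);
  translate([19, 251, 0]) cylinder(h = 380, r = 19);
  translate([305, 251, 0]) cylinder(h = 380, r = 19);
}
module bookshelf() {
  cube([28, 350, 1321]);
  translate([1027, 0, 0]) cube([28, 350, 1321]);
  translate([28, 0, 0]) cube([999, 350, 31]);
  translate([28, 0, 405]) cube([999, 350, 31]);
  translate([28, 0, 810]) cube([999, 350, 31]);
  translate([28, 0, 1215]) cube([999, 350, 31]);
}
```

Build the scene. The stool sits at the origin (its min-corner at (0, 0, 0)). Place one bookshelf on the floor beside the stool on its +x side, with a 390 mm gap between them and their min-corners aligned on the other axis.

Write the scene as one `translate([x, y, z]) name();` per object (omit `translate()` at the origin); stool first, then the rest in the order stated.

stool();
translate([714, 0, 0]) bookshelf();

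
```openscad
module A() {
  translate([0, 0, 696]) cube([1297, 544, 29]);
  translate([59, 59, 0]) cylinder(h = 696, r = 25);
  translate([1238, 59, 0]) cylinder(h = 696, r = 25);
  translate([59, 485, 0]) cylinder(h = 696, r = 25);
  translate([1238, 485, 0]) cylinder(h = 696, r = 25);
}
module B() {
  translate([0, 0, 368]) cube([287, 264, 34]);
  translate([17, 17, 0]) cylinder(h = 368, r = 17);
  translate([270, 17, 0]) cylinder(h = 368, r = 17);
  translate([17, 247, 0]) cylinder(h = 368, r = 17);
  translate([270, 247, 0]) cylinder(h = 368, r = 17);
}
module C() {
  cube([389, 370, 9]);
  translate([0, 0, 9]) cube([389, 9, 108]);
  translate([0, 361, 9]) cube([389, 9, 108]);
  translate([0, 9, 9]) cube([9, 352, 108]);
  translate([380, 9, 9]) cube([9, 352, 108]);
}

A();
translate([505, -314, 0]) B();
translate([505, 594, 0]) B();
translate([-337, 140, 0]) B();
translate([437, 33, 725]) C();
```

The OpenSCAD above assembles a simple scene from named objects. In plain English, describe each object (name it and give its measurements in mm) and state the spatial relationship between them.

A is a table with a 1297×544 mm rectangular top, 29 mm thick, top surface at z = 725 mm, supported by four round legs of 50 mm diameter, each leg's bounding box inset 34 mm from the nearest pair of top edges, running from the floor.

B is a four-legged stool. The seat is a 287×264×34 mm slab whose top surface is at z = 402 mm; four round legs, each 34 mm in diameter, run from the floor (z = 0) to the underside of the seat, each leg's axis is inset half a diameter from the nearest pair of seat edges (so the leg's bounding box is flush with the corner).

C is an open-topped rectangular box: outside dimensions 389×370×117 mm, with a uniform wall and base thickness of 9 mm. The base is a full 389×370 slab on the floor; four walls sit on top of the base. The front and back walls (the −y and +y sides) span the full width; the two side walls fit between them.

Three stools sit around the table at the −y, +y, −x sides. The open box is on top of the table.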